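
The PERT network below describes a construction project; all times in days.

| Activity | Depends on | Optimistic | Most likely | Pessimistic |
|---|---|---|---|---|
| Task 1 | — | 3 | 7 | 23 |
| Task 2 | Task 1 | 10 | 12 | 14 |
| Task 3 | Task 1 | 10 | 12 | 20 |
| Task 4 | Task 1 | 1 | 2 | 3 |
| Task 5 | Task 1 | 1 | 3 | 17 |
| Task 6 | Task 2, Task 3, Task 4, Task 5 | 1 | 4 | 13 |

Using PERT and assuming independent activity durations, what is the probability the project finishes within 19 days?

0.029

te_Task 1 = (3 + 4·7 + 23)/6 = 54/6 = 9; σ²_Task 1 = ((23−3)/6)² = 11.111
te_Task 2 = (10 + 4·12 + 14)/6 = 72/6 = 12; σ²_Task 2 = ((14−10)/6)² = 0.444
te_Task 3 = (10 + 4·12 + 20)/6 = 78/6 = 13; σ²_Task 3 = ((20−10)/6)² = 2.778
te_Task 4 = (1 + 4·2 + 3)/6 = 12/6 = 2; σ²_Task 4 = ((3−1)/6)² = 0.111
te_Task 5 = (1 + 4·3 + 17)/6 = 30/6 = 5; σ²_Task 5 = ((17−1)/6)² = 7.111
te_Task 6 = (1 + 4·4 + 13)/6 = 30/6 = 5; σ²_Task 6 = ((13−1)/6)² = 4.000

Forward pass:
ES_Task 1 = 0; EF_Task 1 = 9
ES_Task 2 = 9; EF_Task 2 = 9+12 = 21
ES_Task 3 = 9; EF_Task 3 = 9+13 = 22
ES_Task 4 = 9; EF_Task 4 = 9+2 = 11
ES_Task 5 = 9; EF_Task 5 = 9+5 = 14
ES_Task 6 = max(EF_Task 2=21, EF_Task 3=22, EF_Task 4=11, EF_Task 5=14) = 22; EF_Task 6 = 22+5 = 27
Expected project duration μ = 27 days. Critical path: Task 1 → Task 3 → Task 6.

Variance along critical path = 11.111 + 2.778 + 4.000 = 17.889; σ = √17.889 = 4.230 days.
Z = (19 − 27) / 4.230 = -1.891
P(T ≤ 19) = Φ(-1.891) ≈ 0.029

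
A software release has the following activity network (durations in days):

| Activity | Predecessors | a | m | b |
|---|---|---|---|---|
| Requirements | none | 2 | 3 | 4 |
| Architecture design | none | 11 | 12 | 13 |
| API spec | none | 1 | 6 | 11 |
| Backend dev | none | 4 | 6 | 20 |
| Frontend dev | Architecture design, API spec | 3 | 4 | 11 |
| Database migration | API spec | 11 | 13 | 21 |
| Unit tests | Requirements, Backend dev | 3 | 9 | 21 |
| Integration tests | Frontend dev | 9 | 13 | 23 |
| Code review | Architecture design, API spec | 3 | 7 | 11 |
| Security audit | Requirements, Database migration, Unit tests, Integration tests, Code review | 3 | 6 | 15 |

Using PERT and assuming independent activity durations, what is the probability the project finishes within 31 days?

0.019

te_Requirements = (2 + 4·3 + 4)/6 = 18/6 = 3; σ²_Requirements = ((4−2)/6)² = 0.111
te_Architecture design = (11 + 4·12 + 13)/6 = 72/6 = 12; σ²_Architecture design = ((13−11)/6)² = 0.111
te_API spec = (1 + 4·6 + 11)/6 = 36/6 = 6; σ²_API spec = ((11−1)/6)² = 2.778
te_Backend dev = (4 + 4·6 + 20)/6 = 48/6 = 8; σ²_Backend dev = ((20−4)/6)² = 7.111
te_Frontend dev = (3 + 4·4 + 11)/6 = 30/6 = 5; σ²_Frontend dev = ((11−3)/6)² = 1.778
te_Database migration = (11 + 4·13 + 21)/6 = 84/6 = 14; σ²_Database migration = ((21−11)/6)² = 2.778
te_Unit tests = (3 + 4·9 + 21)/6 = 60/6 = 10; σ²_Unit tests = ((21−3)/6)² = 9.000
te_Integration tests = (9 + 4·13 + 23)/6 = 84/6 = 14; σ²_Integration tests = ((23−9)/6)² = 5.444
te_Code review = (3 + 4·7 + 11)/6 = 42/6 = 7; σ²_Code review = ((11−3)/6)² = 1.778
te_Security audit = (3 + 4·6 + 15)/6 = 42/6 = 7; σ²_Security audit = ((15−3)/6)² = 4.000

Forward pass:
ES_Requirements = 0; EF_Requirements = 3
ES_Architecture design = 0; EF_Architecture design = 12
ES_API spec = 0; EF_API spec = 6
ES_Backend dev = 0; EF_Backend dev = 8
ES_Frontend dev = max(EF_Architecture design=12, EF_API spec=6) = 12; EF_Frontend dev = 12+5 = 17
ES_Database migration = 6; EF_Database migration = 6+14 = 20
ES_Unit tests = max(EF_Requirements=3, EF_Backend dev=8) = 8; EF_Unit tests = 8+10 = 18
ES_Integration tests = 17; EF_Integration tests = 17+14 = 31
ES_Code review = max(EF_Architecture design=12, EF_API spec=6) = 12; EF_Code review = 12+7 = 19
ES_Security audit = max(EF_Requirements=3, EF_Database migration=20, EF_Unit tests=18, EF_Integration tests=31, EF_Code review=19) = 31; EF_Security audit = 31+7 = 38
Expected project duration μ = 38 days. Critical path: Architecture design → Frontend dev → Integration tests → Security audit.

Variance along critical path = 0.111 + 1.778 + 5.444 + 4.000 = 11.333; σ = √11.333 = 3.367 days.
Z = (31 − 38) / 3.367 = -2.079
P(T ≤ 31) = Φ(-2.079) ≈ 0.019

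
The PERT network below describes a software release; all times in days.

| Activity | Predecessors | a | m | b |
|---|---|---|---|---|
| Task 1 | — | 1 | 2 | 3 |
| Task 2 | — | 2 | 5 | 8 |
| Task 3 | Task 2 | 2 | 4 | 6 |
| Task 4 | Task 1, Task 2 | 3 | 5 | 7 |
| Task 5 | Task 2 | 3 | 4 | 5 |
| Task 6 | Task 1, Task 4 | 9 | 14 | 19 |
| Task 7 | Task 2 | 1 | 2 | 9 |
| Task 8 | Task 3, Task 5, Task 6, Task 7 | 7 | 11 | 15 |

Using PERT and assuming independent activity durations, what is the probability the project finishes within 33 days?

te_Task 1 = (1 + 4·2 + 3)/6 = 12/6 = 2; σ²_Task 1 = ((3−1)/6)² = 0.111
te_Task 2 = (2 + 4·5 + 8)/6 = 30/6 = 5; σ²_Task 2 = ((8−2)/6)² = 1.000
te_Task 3 = (2 + 4·4 + 6)/6 = 24/6 = 4; σ²_Task 3 = ((6−2)/6)² = 0.444
te_Task 4 = (3 + 4·5 + 7)/6 = 30/6 = 5; σ²_Task 4 = ((7−3)/6)² = 0.444
te_Task 5 = (3 + 4·4 + 5)/6 = 24/6 = 4; σ²_Task 5 = ((5−3)/6)² = 0.111
te_Task 6 = (9 + 4·14 + 19)/6 = 84/6 = 14; σ²_Task 6 = ((19−9)/6)² = 2.778
te_Task 7 = (1 + 4·2 + 9)/6 = 18/6 = 3; σ²_Task 7 = ((9−1)/6)² = 1.778
te_Task 8 = (7 + 4·11 + 15)/6 = 66/6 = 11; σ²_Task 8 = ((15−7)/6)² = 1.778

Forward pass:
ES_Task 1 = 0; EF_Task 1 = 2
ES_Task 2 = 0; EF_Task 2 = 5
ES_Task 3 = 5; EF_Task 3 = 5+4 = 9
ES_Task 4 = max(EF_Task 1=2, EF_Task 2=5) = 5; EF_Task 4 = 5+5 = 10
ES_Task 5 = 5; EF_Task 5 = 5+4 = 9
ES_Task 6 = max(EF_Task 1=2, EF_Task 4=10) = 10; EF_Task 6 = 10+14 = 24
ES_Task 7 = 5; EF_Task 7 = 5+3 = 8
ES_Task 8 = max(EF_Task 3=9, EF_Task 5=9, EF_Task 6=24, EF_Task 7=8) = 24; EF_Task 8 = 24+11 = 35
Expected project duration μ = 35 days. Critical path: Task 2 → Task 4 → Task 6 → Task 8.

Variance along critical path = 1.000 + 0.444 + 2.778 + 1.778 = 6.000; σ = √6.000 = 2.449 days.
Z = (33 − 35) / 2.449 = -0.816
P(T ≤ 33) = Φ(-0.816) ≈ 0.207

0.207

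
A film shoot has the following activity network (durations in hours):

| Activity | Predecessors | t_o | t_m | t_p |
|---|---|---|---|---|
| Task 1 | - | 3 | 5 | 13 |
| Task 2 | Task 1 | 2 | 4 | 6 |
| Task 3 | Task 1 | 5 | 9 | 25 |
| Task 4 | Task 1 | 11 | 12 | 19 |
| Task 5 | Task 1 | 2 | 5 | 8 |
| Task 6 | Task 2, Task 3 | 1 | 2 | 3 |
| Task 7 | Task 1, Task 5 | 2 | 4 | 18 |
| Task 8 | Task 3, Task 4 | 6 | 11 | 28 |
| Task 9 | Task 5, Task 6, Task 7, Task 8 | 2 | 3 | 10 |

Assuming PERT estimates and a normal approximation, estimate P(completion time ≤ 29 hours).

0.058

te_Task 1 = (3 + 4·5 + 13)/6 = 36/6 = 6; σ²_Task 1 = ((13−3)/6)² = 2.778
te_Task 2 = (2 + 4·4 + 6)/6 = 24/6 = 4; σ²_Task 2 = ((6−2)/6)² = 0.444
te_Task 3 = (5 + 4·9 + 25)/6 = 66/6 = 11; σ²_Task 3 = ((25−5)/6)² = 11.111
te_Task 4 = (11 + 4·12 + 19)/6 = 78/6 = 13; σ²_Task 4 = ((19−11)/6)² = 1.778
te_Task 5 = (2 + 4·5 + 8)/6 = 30/6 = 5; σ²_Task 5 = ((8−2)/6)² = 1.000
te_Task 6 = (1 + 4·2 + 3)/6 = 12/6 = 2; σ²_Task 6 = ((3−1)/6)² = 0.111
te_Task 7 = (2 + 4·4 + 18)/6 = 36/6 = 6; σ²_Task 7 = ((18−2)/6)² = 7.111
te_Task 8 = (6 + 4·11 + 28)/6 = 78/6 = 13; σ²_Task 8 = ((28−6)/6)² = 13.444
te_Task 9 = (2 + 4·3 + 10)/6 = 24/6 = 4; σ²_Task 9 = ((10−2)/6)² = 1.778

Forward pass:
ES_Task 1 = 0; EF_Task 1 = 6
ES_Task 2 = 6; EF_Task 2 = 6+4 = 10
ES_Task 3 = 6; EF_Task 3 = 6+11 = 17
ES_Task 4 = 6; EF_Task 4 = 6+13 = 19
ES_Task 5 = 6; EF_Task 5 = 6+5 = 11
ES_Task 6 = max(EF_Task 2=10, EF_Task 3=17) = 17; EF_Task 6 = 17+2 = 19
ES_Task 7 = max(EF_Task 1=6, EF_Task 5=11) = 11; EF_Task 7 = 11+6 = 17
ES_Task 8 = max(EF_Task 3=17, EF_Task 4=19) = 19; EF_Task 8 = 19+13 = 32
ES_Task 9 = max(EF_Task 5=11, EF_Task 6=19, EF_Task 7=17, EF_Task 8=32) = 32; EF_Task 9 = 32+4 = 36
Expected project duration μ = 36 hours. Critical path: Task 1 → Task 4 → Task 8 → Task 9.

Variance along critical path = 2.778 + 1.778 + 13.444 + 1.778 = 19.778; σ = √19.778 = 4.447 hours.
Z = (29 − 36) / 4.447 = -1.574
P(T ≤ 29) = Φ(-1.574) ≈ 0.058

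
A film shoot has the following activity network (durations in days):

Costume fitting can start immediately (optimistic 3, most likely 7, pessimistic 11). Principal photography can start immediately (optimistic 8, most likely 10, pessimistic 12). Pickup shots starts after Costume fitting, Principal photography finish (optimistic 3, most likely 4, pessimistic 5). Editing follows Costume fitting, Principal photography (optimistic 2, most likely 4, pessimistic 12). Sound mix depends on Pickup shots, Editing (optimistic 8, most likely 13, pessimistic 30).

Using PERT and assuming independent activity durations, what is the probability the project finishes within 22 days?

te_Costume fitting = (3 + 4·7 + 11)/6 = 42/6 = 7; σ²_Costume fitting = ((11−3)/6)² = 1.778
te_Principal photography = (8 + 4·10 + 12)/6 = 60/6 = 10; σ²_Principal photography = ((12−8)/6)² = 0.444
te_Pickup shots = (3 + 4·4 + 5)/6 = 24/6 = 4; σ²_Pickup shots = ((5−3)/6)² = 0.111
te_Editing = (2 + 4·4 + 12)/6 = 30/6 = 5; σ²_Editing = ((12−2)/6)² = 2.778
te_Sound mix = (8 + 4·13 + 30)/6 = 90/6 = 15; σ²_Sound mix = ((30−8)/6)² = 13.444

Forward pass:
ES_Costume fitting = 0; EF_Costume fitting = 7
ES_Principal photography = 0; EF_Principal photography = 10
ES_Pickup shots = max(EF_Costume fitting=7, EF_Principal photography=10) = 10; EF_Pickup shots = 10+4 = 14
ES_Editing = max(EF_Costume fitting=7, EF_Principal photography=10) = 10; EF_Editing = 10+5 = 15
ES_Sound mix = max(EF_Pickup shots=14, EF_Editing=15) = 15; EF_Sound mix = 15+15 = 30
Expected project duration μ = 30 days. Critical path: Principal photography → Editing → Sound mix.

Variance along critical path = 0.444 + 2.778 + 13.444 = 16.667; σ = √16.667 = 4.082 days.
Z = (22 − 30) / 4.082 = -1.960
P(T ≤ 22) = Φ(-1.960) ≈ 0.025

0.025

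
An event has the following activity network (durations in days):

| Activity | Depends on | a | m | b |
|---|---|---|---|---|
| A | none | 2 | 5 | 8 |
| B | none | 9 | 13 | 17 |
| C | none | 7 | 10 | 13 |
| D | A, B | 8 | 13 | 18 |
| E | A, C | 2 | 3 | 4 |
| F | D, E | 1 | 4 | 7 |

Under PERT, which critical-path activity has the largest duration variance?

D

te_A = (2 + 4·5 + 8)/6 = 30/6 = 5; σ²_A = ((8−2)/6)² = 1.000
te_B = (9 + 4·13 + 17)/6 = 78/6 = 13; σ²_B = ((17−9)/6)² = 1.778
te_C = (7 + 4·10 + 13)/6 = 60/6 = 10; σ²_C = ((13−7)/6)² = 1.000
te_D = (8 + 4·13 + 18)/6 = 78/6 = 13; σ²_D = ((18−8)/6)² = 2.778
te_E = (2 + 4·3 + 4)/6 = 18/6 = 3; σ²_E = ((4−2)/6)² = 0.111
te_F = (1 + 4·4 + 7)/6 = 24/6 = 4; σ²_F = ((7−1)/6)² = 1.000

Forward pass:
ES_A = 0; EF_A = 5
ES_B = 0; EF_B = 13
ES_C = 0; EF_C = 10
ES_D = max(EF_A=5, EF_B=13) = 13; EF_D = 13+13 = 26
ES_E = max(EF_A=5, EF_C=10) = 10; EF_E = 10+3 = 13
ES_F = max(EF_D=26, EF_E=13) = 26; EF_F = 26+4 = 30
Expected project duration μ = 30 days. Critical path: B → D → F.

Variances on critical path: σ²_B=1.778, σ²_D=2.778, σ²_F=1.000.
Largest is σ²_D = 2.778.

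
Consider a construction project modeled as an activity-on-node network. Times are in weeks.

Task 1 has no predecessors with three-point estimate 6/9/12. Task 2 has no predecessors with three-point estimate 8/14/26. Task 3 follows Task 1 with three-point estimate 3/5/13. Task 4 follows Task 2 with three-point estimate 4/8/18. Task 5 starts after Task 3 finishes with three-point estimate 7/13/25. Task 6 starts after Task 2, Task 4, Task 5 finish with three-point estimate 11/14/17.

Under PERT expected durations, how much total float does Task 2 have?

te_Task 1 = (6 + 4·9 + 12)/6 = 54/6 = 9
te_Task 2 = (8 + 4·14 + 26)/6 = 90/6 = 15
te_Task 3 = (3 + 4·5 + 13)/6 = 36/6 = 6
te_Task 4 = (4 + 4·8 + 18)/6 = 54/6 = 9
te_Task 5 = (7 + 4·13 + 25)/6 = 84/6 = 14
te_Task 6 = (11 + 4·14 + 17)/6 = 84/6 = 14

Forward pass:
ES_Task 1 = 0; EF_Task 1 = 9
ES_Task 2 = 0; EF_Task 2 = 15
ES_Task 3 = 9; EF_Task 3 = 9+6 = 15
ES_Task 4 = 15; EF_Task 4 = 15+9 = 24
ES_Task 5 = 15; EF_Task 5 = 15+14 = 29
ES_Task 6 = max(EF_Task 2=15, EF_Task 4=24, EF_Task 5=29) = 29; EF_Task 6 = 29+14 = 43
Expected project duration μ = 43 weeks. Critical path: Task 1 → Task 3 → Task 5 → Task 6.

Backward pass:
LF_Task 6 = 43; LS_Task 6 = 43−14 = 29
LF_Task 5 = LS_Task 6 = 29; LS_Task 5 = 29−14 = 15
LF_Task 4 = LS_Task 6 = 29; LS_Task 4 = 29−9 = 20
LF_Task 3 = LS_Task 5 = 15; LS_Task 3 = 15−6 = 9
LF_Task 2 = min(LS_Task 4=20, LS_Task 6=29) = 20; LS_Task 2 = 20−15 = 5
LF_Task 1 = LS_Task 3 = 9; LS_Task 1 = 9−9 = 0
Slack_Task 2 = LS_Task 2 − ES_Task 2 = 5 − 0 = 5

5 weeks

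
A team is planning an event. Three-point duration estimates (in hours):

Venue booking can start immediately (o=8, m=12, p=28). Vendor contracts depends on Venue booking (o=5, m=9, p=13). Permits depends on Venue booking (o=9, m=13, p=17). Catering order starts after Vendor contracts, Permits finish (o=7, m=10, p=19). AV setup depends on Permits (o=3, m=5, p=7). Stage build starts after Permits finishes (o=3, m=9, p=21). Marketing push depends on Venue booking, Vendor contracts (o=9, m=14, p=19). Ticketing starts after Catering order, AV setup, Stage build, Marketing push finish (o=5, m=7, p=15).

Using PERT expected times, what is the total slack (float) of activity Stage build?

te_Venue booking = (8 + 4·12 + 28)/6 = 84/6 = 14
te_Vendor contracts = (5 + 4·9 + 13)/6 = 54/6 = 9
te_Permits = (9 + 4·13 + 17)/6 = 78/6 = 13
te_Catering order = (7 + 4·10 + 19)/6 = 66/6 = 11
te_AV setup = (3 + 4·5 + 7)/6 = 30/6 = 5
te_Stage build = (3 + 4·9 + 21)/6 = 60/6 = 10
te_Marketing push = (9 + 4·14 + 19)/6 = 84/6 = 14
te_Ticketing = (5 + 4·7 + 15)/6 = 48/6 = 8

Forward pass:
ES_Venue booking = 0; EF_Venue booking = 14
ES_Vendor contracts = 14; EF_Vendor contracts = 14+9 = 23
ES_Permits = 14; EF_Permits = 14+13 = 27
ES_Catering order = max(EF_Vendor contracts=23, EF_Permits=27) = 27; EF_Catering order = 27+11 = 38
ES_AV setup = 27; EF_AV setup = 27+5 = 32
ES_Stage build = 27; EF_Stage build = 27+10 = 37
ES_Marketing push = max(EF_Venue booking=14, EF_Vendor contracts=23) = 23; EF_Marketing push = 23+14 = 37
ES_Ticketing = max(EF_Catering order=38, EF_AV setup=32, EF_Stage build=37, EF_Marketing push=37) = 38; EF_Ticketing = 38+8 = 46
Expected project duration μ = 46 hours. Critical path: Venue booking → Permits → Catering order → Ticketing.

Backward pass:
LF_Ticketing = 46; LS_Ticketing = 46−8 = 38
LF_Marketing push = LS_Ticketing = 38; LS_Marketing push = 38−14 = 24
LF_Stage build = LS_Ticketing = 38; LS_Stage build = 38−10 = 28
LF_AV setup = LS_Ticketing = 38; LS_AV setup = 38−5 = 33
LF_Catering order = LS_Ticketing = 38; LS_Catering order = 38−11 = 27
LF_Permits = min(LS_Catering order=27, LS_AV setup=33, LS_Stage build=28) = 27; LS_Permits = 27−13 = 14
LF_Vendor contracts = min(LS_Catering order=27, LS_Marketing push=24) = 24; LS_Vendor contracts = 24−9 = 15
LF_Venue booking = min(LS_Vendor contracts=15, LS_Permits=14, LS_Marketing push=24) = 14; LS_Venue booking = 14−14 = 0
Slack_Stage build = LS_Stage build − ES_Stage build = 28 − 27 = 1

1 hours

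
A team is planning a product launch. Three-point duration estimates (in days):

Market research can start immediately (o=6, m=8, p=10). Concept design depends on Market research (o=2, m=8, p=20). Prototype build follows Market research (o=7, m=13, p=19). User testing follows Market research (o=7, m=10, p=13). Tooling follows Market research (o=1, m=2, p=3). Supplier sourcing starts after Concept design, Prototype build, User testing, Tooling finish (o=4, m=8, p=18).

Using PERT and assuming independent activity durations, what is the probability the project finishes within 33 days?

te_Market research = (6 + 4·8 + 10)/6 = 48/6 = 8; σ²_Market research = ((10−6)/6)² = 0.444
te_Concept design = (2 + 4·8 + 20)/6 = 54/6 = 9; σ²_Concept design = ((20−2)/6)² = 9.000
te_Prototype build = (7 + 4·13 + 19)/6 = 78/6 = 13; σ²_Prototype build = ((19−7)/6)² = 4.000
te_User testing = (7 + 4·10 + 13)/6 = 60/6 = 10; σ²_User testing = ((13−7)/6)² = 1.000
te_Tooling = (1 + 4·2 + 3)/6 = 12/6 = 2; σ²_Tooling = ((3−1)/6)² = 0.111
te_Supplier sourcing = (4 + 4·8 + 18)/6 = 54/6 = 9; σ²_Supplier sourcing = ((18−4)/6)² = 5.444

Forward pass:
ES_Market research = 0; EF_Market research = 8
ES_Concept design = 8; EF_Concept design = 8+9 = 17
ES_Prototype build = 8; EF_Prototype build = 8+13 = 21
ES_User testing = 8; EF_User testing = 8+10 = 18
ES_Tooling = 8; EF_Tooling = 8+2 = 10
ES_Supplier sourcing = max(EF_Concept design=17, EF_Prototype build=21, EF_User testing=18, EF_Tooling=10) = 21; EF_Supplier sourcing = 21+9 = 30
Expected project duration μ = 30 days. Critical path: Market research → Prototype build → Supplier sourcing.

Variance along critical path = 0.444 + 4.000 + 5.444 = 9.889; σ = √9.889 = 3.145 days.
Z = (33 − 30) / 3.145 = 0.954
P(T ≤ 33) = Φ(0.954) ≈ 0.830

0.830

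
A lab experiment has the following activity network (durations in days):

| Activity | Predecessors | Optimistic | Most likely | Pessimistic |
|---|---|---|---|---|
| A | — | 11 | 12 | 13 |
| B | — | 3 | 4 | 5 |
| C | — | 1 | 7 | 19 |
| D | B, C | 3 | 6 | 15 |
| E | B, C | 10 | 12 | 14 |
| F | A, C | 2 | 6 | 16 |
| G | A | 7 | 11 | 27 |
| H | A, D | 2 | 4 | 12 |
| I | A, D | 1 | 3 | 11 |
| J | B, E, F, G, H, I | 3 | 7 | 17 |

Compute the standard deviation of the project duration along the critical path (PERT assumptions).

4.08 days

te_A = (11 + 4·12 + 13)/6 = 72/6 = 12; σ²_A = ((13−11)/6)² = 0.111
te_B = (3 + 4·4 + 5)/6 = 24/6 = 4; σ²_B = ((5−3)/6)² = 0.111
te_C = (1 + 4·7 + 19)/6 = 48/6 = 8; σ²_C = ((19−1)/6)² = 9.000
te_D = (3 + 4·6 + 15)/6 = 42/6 = 7; σ²_D = ((15−3)/6)² = 4.000
te_E = (10 + 4·12 + 14)/6 = 72/6 = 12; σ²_E = ((14−10)/6)² = 0.444
te_F = (2 + 4·6 + 16)/6 = 42/6 = 7; σ²_F = ((16−2)/6)² = 5.444
te_G = (7 + 4·11 + 27)/6 = 78/6 = 13; σ²_G = ((27−7)/6)² = 11.111
te_H = (2 + 4·4 + 12)/6 = 30/6 = 5; σ²_H = ((12−2)/6)² = 2.778
te_I = (1 + 4·3 + 11)/6 = 24/6 = 4; σ²_I = ((11−1)/6)² = 2.778
te_J = (3 + 4·7 + 17)/6 = 48/6 = 8; σ²_J = ((17−3)/6)² = 5.444

Forward pass:
ES_A = 0; EF_A = 12
ES_B = 0; EF_B = 4
ES_C = 0; EF_C = 8
ES_D = max(EF_B=4, EF_C=8) = 8; EF_D = 8+7 = 15
ES_E = max(EF_B=4, EF_C=8) = 8; EF_E = 8+12 = 20
ES_F = max(EF_A=12, EF_C=8) = 12; EF_F = 12+7 = 19
ES_G = 12; EF_G = 12+13 = 25
ES_H = max(EF_A=12, EF_D=15) = 15; EF_H = 15+5 = 20
ES_I = max(EF_A=12, EF_D=15) = 15; EF_I = 15+4 = 19
ES_J = max(EF_B=4, EF_E=20, EF_F=19, EF_G=25, EF_H=20, EF_I=19) = 25; EF_J = 25+8 = 33
Expected project duration μ = 33 days. Critical path: A → G → J.

Variance along critical path = 0.111 + 11.111 + 5.444 = 16.667
σ = √16.667 = 4.082 days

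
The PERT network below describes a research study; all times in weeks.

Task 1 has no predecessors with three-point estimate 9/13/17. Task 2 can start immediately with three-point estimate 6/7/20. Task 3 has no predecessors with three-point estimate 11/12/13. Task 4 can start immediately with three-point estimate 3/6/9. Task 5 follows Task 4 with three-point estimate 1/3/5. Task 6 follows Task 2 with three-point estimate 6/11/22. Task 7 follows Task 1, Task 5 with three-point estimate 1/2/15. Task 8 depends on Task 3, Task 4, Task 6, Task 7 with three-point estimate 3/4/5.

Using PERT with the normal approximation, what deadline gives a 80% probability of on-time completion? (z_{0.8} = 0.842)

te_Task 1 = (9 + 4·13 + 17)/6 = 78/6 = 13; σ²_Task 1 = ((17−9)/6)² = 1.778
te_Task 2 = (6 + 4·7 + 20)/6 = 54/6 = 9; σ²_Task 2 = ((20−6)/6)² = 5.444
te_Task 3 = (11 + 4·12 + 13)/6 = 72/6 = 12; σ²_Task 3 = ((13−11)/6)² = 0.111
te_Task 4 = (3 + 4·6 + 9)/6 = 36/6 = 6; σ²_Task 4 = ((9−3)/6)² = 1.000
te_Task 5 = (1 + 4·3 + 5)/6 = 18/6 = 3; σ²_Task 5 = ((5−1)/6)² = 0.444
te_Task 6 = (6 + 4·11 + 22)/6 = 72/6 = 12; σ²_Task 6 = ((22−6)/6)² = 7.111
te_Task 7 = (1 + 4·2 + 15)/6 = 24/6 = 4; σ²_Task 7 = ((15−1)/6)² = 5.444
te_Task 8 = (3 + 4·4 + 5)/6 = 24/6 = 4; σ²_Task 8 = ((5−3)/6)² = 0.111

Forward pass:
ES_Task 1 = 0; EF_Task 1 = 13
ES_Task 2 = 0; EF_Task 2 = 9
ES_Task 3 = 0; EF_Task 3 = 12
ES_Task 4 = 0; EF_Task 4 = 6
ES_Task 5 = 6; EF_Task 5 = 6+3 = 9
ES_Task 6 = 9; EF_Task 6 = 9+12 = 21
ES_Task 7 = max(EF_Task 1=13, EF_Task 5=9) = 13; EF_Task 7 = 13+4 = 17
ES_Task 8 = max(EF_Task 3=12, EF_Task 4=6, EF_Task 6=21, EF_Task 7=17) = 21; EF_Task 8 = 21+4 = 25
Expected project duration μ = 25 weeks. Critical path: Task 2 → Task 6 → Task 8.

Variance along critical path = 5.444 + 7.111 + 0.111 = 12.667; σ = 3.559 weeks.
D = μ + z·σ = 25 + 0.842·3.559 = 28.0 weeks

28.0 weeks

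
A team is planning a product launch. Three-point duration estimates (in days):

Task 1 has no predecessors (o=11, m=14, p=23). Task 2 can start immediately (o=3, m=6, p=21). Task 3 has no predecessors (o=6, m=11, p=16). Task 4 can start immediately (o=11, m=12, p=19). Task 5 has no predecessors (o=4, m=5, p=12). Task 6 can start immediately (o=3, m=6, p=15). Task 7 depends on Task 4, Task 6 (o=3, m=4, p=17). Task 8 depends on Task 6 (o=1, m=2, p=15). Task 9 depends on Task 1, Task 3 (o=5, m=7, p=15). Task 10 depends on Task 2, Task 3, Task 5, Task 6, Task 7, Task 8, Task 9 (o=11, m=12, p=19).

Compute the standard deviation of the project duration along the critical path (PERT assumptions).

te_Task 1 = (11 + 4·14 + 23)/6 = 90/6 = 15; σ²_Task 1 = ((23−11)/6)² = 4.000
te_Task 2 = (3 + 4·6 + 21)/6 = 48/6 = 8; σ²_Task 2 = ((21−3)/6)² = 9.000
te_Task 3 = (6 + 4·11 + 16)/6 = 66/6 = 11; σ²_Task 3 = ((16−6)/6)² = 2.778
te_Task 4 = (11 + 4·12 + 19)/6 = 78/6 = 13; σ²_Task 4 = ((19−11)/6)² = 1.778
te_Task 5 = (4 + 4·5 + 12)/6 = 36/6 = 6; σ²_Task 5 = ((12−4)/6)² = 1.778
te_Task 6 = (3 + 4·6 + 15)/6 = 42/6 = 7; σ²_Task 6 = ((15−3)/6)² = 4.000
te_Task 7 = (3 + 4·4 + 17)/6 = 36/6 = 6; σ²_Task 7 = ((17−3)/6)² = 5.444
te_Task 8 = (1 + 4·2 + 15)/6 = 24/6 = 4; σ²_Task 8 = ((15−1)/6)² = 5.444
te_Task 9 = (5 + 4·7 + 15)/6 = 48/6 = 8; σ²_Task 9 = ((15−5)/6)² = 2.778
te_Task 10 = (11 + 4·12 + 19)/6 = 78/6 = 13; σ²_Task 10 = ((19−11)/6)² = 1.778

Forward pass:
ES_Task 1 = 0; EF_Task 1 = 15
ES_Task 2 = 0; EF_Task 2 = 8
ES_Task 3 = 0; EF_Task 3 = 11
ES_Task 4 = 0; EF_Task 4 = 13
ES_Task 5 = 0; EF_Task 5 = 6
ES_Task 6 = 0; EF_Task 6 = 7
ES_Task 7 = max(EF_Task 4=13, EF_Task 6=7) = 13; EF_Task 7 = 13+6 = 19
ES_Task 8 = 7; EF_Task 8 = 7+4 = 11
ES_Task 9 = max(EF_Task 1=15, EF_Task 3=11) = 15; EF_Task 9 = 15+8 = 23
ES_Task 10 = max(EF_Task 2=8, EF_Task 3=11, EF_Task 5=6, EF_Task 6=7, EF_Task 7=19, EF_Task 8=11, EF_Task 9=23) = 23; EF_Task 10 = 23+13 = 36
Expected project duration μ = 36 days. Critical path: Task 1 → Task 9 → Task 10.

Variance along critical path = 4.000 + 2.778 + 1.778 = 8.556
σ = √8.556 = 2.925 days

2.92 days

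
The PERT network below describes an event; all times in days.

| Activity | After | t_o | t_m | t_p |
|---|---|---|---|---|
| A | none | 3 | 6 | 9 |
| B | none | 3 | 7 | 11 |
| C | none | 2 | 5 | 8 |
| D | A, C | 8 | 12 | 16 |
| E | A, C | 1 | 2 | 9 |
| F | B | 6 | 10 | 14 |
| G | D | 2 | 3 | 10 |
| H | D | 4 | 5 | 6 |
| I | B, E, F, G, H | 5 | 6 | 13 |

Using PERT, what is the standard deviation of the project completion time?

2.16 days

te_A = (3 + 4·6 + 9)/6 = 36/6 = 6; σ²_A = ((9−3)/6)² = 1.000
te_B = (3 + 4·7 + 11)/6 = 42/6 = 7; σ²_B = ((11−3)/6)² = 1.778
te_C = (2 + 4·5 + 8)/6 = 30/6 = 5; σ²_C = ((8−2)/6)² = 1.000
te_D = (8 + 4·12 + 16)/6 = 72/6 = 12; σ²_D = ((16−8)/6)² = 1.778
te_E = (1 + 4·2 + 9)/6 = 18/6 = 3; σ²_E = ((9−1)/6)² = 1.778
te_F = (6 + 4·10 + 14)/6 = 60/6 = 10; σ²_F = ((14−6)/6)² = 1.778
te_G = (2 + 4·3 + 10)/6 = 24/6 = 4; σ²_G = ((10−2)/6)² = 1.778
te_H = (4 + 4·5 + 6)/6 = 30/6 = 5; σ²_H = ((6−4)/6)² = 0.111
te_I = (5 + 4·6 + 13)/6 = 42/6 = 7; σ²_I = ((13−5)/6)² = 1.778

Forward pass:
ES_A = 0; EF_A = 6
ES_B = 0; EF_B = 7
ES_C = 0; EF_C = 5
ES_D = max(EF_A=6, EF_C=5) = 6; EF_D = 6+12 = 18
ES_E = max(EF_A=6, EF_C=5) = 6; EF_E = 6+3 = 9
ES_F = 7; EF_F = 7+10 = 17
ES_G = 18; EF_G = 18+4 = 22
ES_H = 18; EF_H = 18+5 = 23
ES_I = max(EF_B=7, EF_E=9, EF_F=17, EF_G=22, EF_H=23) = 23; EF_I = 23+7 = 30
Expected project duration μ = 30 days. Critical path: A → D → H → I.

Variance along critical path = 1.000 + 1.778 + 0.111 + 1.778 = 4.667
σ = √4.667 = 2.160 days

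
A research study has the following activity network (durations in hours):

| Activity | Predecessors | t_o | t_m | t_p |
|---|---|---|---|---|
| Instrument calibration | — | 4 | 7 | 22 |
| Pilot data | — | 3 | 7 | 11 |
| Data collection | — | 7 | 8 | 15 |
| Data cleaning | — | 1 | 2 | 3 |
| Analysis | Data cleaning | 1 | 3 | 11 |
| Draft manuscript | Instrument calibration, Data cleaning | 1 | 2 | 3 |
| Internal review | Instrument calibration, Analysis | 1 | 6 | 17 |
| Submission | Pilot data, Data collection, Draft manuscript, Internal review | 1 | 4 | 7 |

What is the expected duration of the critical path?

te_Instrument calibration = (4 + 4·7 + 22)/6 = 54/6 = 9
te_Pilot data = (3 + 4·7 + 11)/6 = 42/6 = 7
te_Data collection = (7 + 4·8 + 15)/6 = 54/6 = 9
te_Data cleaning = (1 + 4·2 + 3)/6 = 12/6 = 2
te_Analysis = (1 + 4·3 + 11)/6 = 24/6 = 4
te_Draft manuscript = (1 + 4·2 + 3)/6 = 12/6 = 2
te_Internal review = (1 + 4·6 + 17)/6 = 42/6 = 7
te_Submission = (1 + 4·4 + 7)/6 = 24/6 = 4

Forward pass:
ES_Instrument calibration = 0; EF_Instrument calibration = 9
ES_Pilot data = 0; EF_Pilot data = 7
ES_Data collection = 0; EF_Data collection = 9
ES_Data cleaning = 0; EF_Data cleaning = 2
ES_Analysis = 2; EF_Analysis = 2+4 = 6
ES_Draft manuscript = max(EF_Instrument calibration=9, EF_Data cleaning=2) = 9; EF_Draft manuscript = 9+2 = 11
ES_Internal review = max(EF_Instrument calibration=9, EF_Analysis=6) = 9; EF_Internal review = 9+7 = 16
ES_Submission = max(EF_Pilot data=7, EF_Data collection=9, EF_Draft manuscript=11, EF_Internal review=16) = 16; EF_Submission = 16+4 = 20
Expected project duration μ = 20 hours. Critical path: Instrument calibration → Internal review → Submission.

20 hours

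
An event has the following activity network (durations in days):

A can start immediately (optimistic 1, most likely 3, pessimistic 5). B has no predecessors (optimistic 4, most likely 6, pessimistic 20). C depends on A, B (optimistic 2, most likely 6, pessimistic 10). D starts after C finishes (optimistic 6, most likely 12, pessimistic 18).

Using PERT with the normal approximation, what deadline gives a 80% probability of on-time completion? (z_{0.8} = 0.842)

29.0 days

te_A = (1 + 4·3 + 5)/6 = 18/6 = 3; σ²_A = ((5−1)/6)² = 0.444
te_B = (4 + 4·6 + 20)/6 = 48/6 = 8; σ²_B = ((20−4)/6)² = 7.111
te_C = (2 + 4·6 + 10)/6 = 36/6 = 6; σ²_C = ((10−2)/6)² = 1.778
te_D = (6 + 4·12 + 18)/6 = 72/6 = 12; σ²_D = ((18−6)/6)² = 4.000

Forward pass:
ES_A = 0; EF_A = 3
ES_B = 0; EF_B = 8
ES_C = max(EF_A=3, EF_B=8) = 8; EF_C = 8+6 = 14
ES_D = 14; EF_D = 14+12 = 26
Expected project duration μ = 26 days. Critical path: B → C → D.

Variance along critical path = 7.111 + 1.778 + 4.000 = 12.889; σ = 3.590 days.
D = μ + z·σ = 26 + 0.842·3.590 = 29.0 days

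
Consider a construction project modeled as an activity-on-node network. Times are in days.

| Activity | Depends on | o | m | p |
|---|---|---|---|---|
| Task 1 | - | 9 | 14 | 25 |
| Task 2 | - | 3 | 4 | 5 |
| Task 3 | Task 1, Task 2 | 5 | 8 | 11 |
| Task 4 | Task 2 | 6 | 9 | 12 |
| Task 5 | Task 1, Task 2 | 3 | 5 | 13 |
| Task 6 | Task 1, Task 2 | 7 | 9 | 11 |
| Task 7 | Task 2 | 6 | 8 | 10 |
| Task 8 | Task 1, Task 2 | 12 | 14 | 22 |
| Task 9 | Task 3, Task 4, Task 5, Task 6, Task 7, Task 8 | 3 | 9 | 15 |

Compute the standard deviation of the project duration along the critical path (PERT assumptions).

3.73 days

te_Task 1 = (9 + 4·14 + 25)/6 = 90/6 = 15; σ²_Task 1 = ((25−9)/6)² = 7.111
te_Task 2 = (3 + 4·4 + 5)/6 = 24/6 = 4; σ²_Task 2 = ((5−3)/6)² = 0.111
te_Task 3 = (5 + 4·8 + 11)/6 = 48/6 = 8; σ²_Task 3 = ((11−5)/6)² = 1.000
te_Task 4 = (6 + 4·9 + 12)/6 = 54/6 = 9; σ²_Task 4 = ((12−6)/6)² = 1.000
te_Task 5 = (3 + 4·5 + 13)/6 = 36/6 = 6; σ²_Task 5 = ((13−3)/6)² = 2.778
te_Task 6 = (7 + 4·9 + 11)/6 = 54/6 = 9; σ²_Task 6 = ((11−7)/6)² = 0.444
te_Task 7 = (6 + 4·8 + 10)/6 = 48/6 = 8; σ²_Task 7 = ((10−6)/6)² = 0.444
te_Task 8 = (12 + 4·14 + 22)/6 = 90/6 = 15; σ²_Task 8 = ((22−12)/6)² = 2.778
te_Task 9 = (3 + 4·9 + 15)/6 = 54/6 = 9; σ²_Task 9 = ((15−3)/6)² = 4.000

Forward pass:
ES_Task 1 = 0; EF_Task 1 = 15
ES_Task 2 = 0; EF_Task 2 = 4
ES_Task 3 = max(EF_Task 1=15, EF_Task 2=4) = 15; EF_Task 3 = 15+8 = 23
ES_Task 4 = 4; EF_Task 4 = 4+9 = 13
ES_Task 5 = max(EF_Task 1=15, EF_Task 2=4) = 15; EF_Task 5 = 15+6 = 21
ES_Task 6 = max(EF_Task 1=15, EF_Task 2=4) = 15; EF_Task 6 = 15+9 = 24
ES_Task 7 = 4; EF_Task 7 = 4+8 = 12
ES_Task 8 = max(EF_Task 1=15, EF_Task 2=4) = 15; EF_Task 8 = 15+15 = 30
ES_Task 9 = max(EF_Task 3=23, EF_Task 4=13, EF_Task 5=21, EF_Task 6=24, EF_Task 7=12, EF_Task 8=30) = 30; EF_Task 9 = 30+9 = 39
Expected project duration μ = 39 days. Critical path: Task 1 → Task 8 → Task 9.

Variance along critical path = 7.111 + 2.778 + 4.000 = 13.889
σ = √13.889 = 3.727 days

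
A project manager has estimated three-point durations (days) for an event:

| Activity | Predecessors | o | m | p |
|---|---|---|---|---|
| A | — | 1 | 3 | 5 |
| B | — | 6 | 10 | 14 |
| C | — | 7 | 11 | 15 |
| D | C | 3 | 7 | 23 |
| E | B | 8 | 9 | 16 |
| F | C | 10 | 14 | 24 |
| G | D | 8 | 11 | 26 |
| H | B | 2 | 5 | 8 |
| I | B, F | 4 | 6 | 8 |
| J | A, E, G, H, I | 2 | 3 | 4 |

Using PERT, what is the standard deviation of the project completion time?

te_A = (1 + 4·3 + 5)/6 = 18/6 = 3; σ²_A = ((5−1)/6)² = 0.444
te_B = (6 + 4·10 + 14)/6 = 60/6 = 10; σ²_B = ((14−6)/6)² = 1.778
te_C = (7 + 4·11 + 15)/6 = 66/6 = 11; σ²_C = ((15−7)/6)² = 1.778
te_D = (3 + 4·7 + 23)/6 = 54/6 = 9; σ²_D = ((23−3)/6)² = 11.111
te_E = (8 + 4·9 + 16)/6 = 60/6 = 10; σ²_E = ((16−8)/6)² = 1.778
te_F = (10 + 4·14 + 24)/6 = 90/6 = 15; σ²_F = ((24−10)/6)² = 5.444
te_G = (8 + 4·11 + 26)/6 = 78/6 = 13; σ²_G = ((26−8)/6)² = 9.000
te_H = (2 + 4·5 + 8)/6 = 30/6 = 5; σ²_H = ((8−2)/6)² = 1.000
te_I = (4 + 4·6 + 8)/6 = 36/6 = 6; σ²_I = ((8−4)/6)² = 0.444
te_J = (2 + 4·3 + 4)/6 = 18/6 = 3; σ²_J = ((4−2)/6)² = 0.111

Forward pass:
ES_A = 0; EF_A = 3
ES_B = 0; EF_B = 10
ES_C = 0; EF_C = 11
ES_D = 11; EF_D = 11+9 = 20
ES_E = 10; EF_E = 10+10 = 20
ES_F = 11; EF_F = 11+15 = 26
ES_G = 20; EF_G = 20+13 = 33
ES_H = 10; EF_H = 10+5 = 15
ES_I = max(EF_B=10, EF_F=26) = 26; EF_I = 26+6 = 32
ES_J = max(EF_A=3, EF_E=20, EF_G=33, EF_H=15, EF_I=32) = 33; EF_J = 33+3 = 36
Expected project duration μ = 36 days. Critical path: C → D → G → J.

Variance along critical path = 1.778 + 11.111 + 9.000 + 0.111 = 22.000
σ = √22.000 = 4.690 days

4.69 days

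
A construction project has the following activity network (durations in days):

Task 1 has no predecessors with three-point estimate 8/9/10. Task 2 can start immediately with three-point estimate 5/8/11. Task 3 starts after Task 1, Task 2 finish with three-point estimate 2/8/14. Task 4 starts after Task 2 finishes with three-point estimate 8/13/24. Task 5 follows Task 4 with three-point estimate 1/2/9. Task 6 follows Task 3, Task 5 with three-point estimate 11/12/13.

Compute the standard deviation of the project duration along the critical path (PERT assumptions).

3.16 days

te_Task 1 = (8 + 4·9 + 10)/6 = 54/6 = 9; σ²_Task 1 = ((10−8)/6)² = 0.111
te_Task 2 = (5 + 4·8 + 11)/6 = 48/6 = 8; σ²_Task 2 = ((11−5)/6)² = 1.000
te_Task 3 = (2 + 4·8 + 14)/6 = 48/6 = 8; σ²_Task 3 = ((14−2)/6)² = 4.000
te_Task 4 = (8 + 4·13 + 24)/6 = 84/6 = 14; σ²_Task 4 = ((24−8)/6)² = 7.111
te_Task 5 = (1 + 4·2 + 9)/6 = 18/6 = 3; σ²_Task 5 = ((9−1)/6)² = 1.778
te_Task 6 = (11 + 4·12 + 13)/6 = 72/6 = 12; σ²_Task 6 = ((13−11)/6)² = 0.111

Forward pass:
ES_Task 1 = 0; EF_Task 1 = 9
ES_Task 2 = 0; EF_Task 2 = 8
ES_Task 3 = max(EF_Task 1=9, EF_Task 2=8) = 9; EF_Task 3 = 9+8 = 17
ES_Task 4 = 8; EF_Task 4 = 8+14 = 22
ES_Task 5 = 22; EF_Task 5 = 22+3 = 25
ES_Task 6 = max(EF_Task 3=17, EF_Task 5=25) = 25; EF_Task 6 = 25+12 = 37
Expected project duration μ = 37 days. Critical path: Task 2 → Task 4 → Task 5 → Task 6.

Variance along critical path = 1.000 + 7.111 + 1.778 + 0.111 = 10.000
σ = √10.000 = 3.162 days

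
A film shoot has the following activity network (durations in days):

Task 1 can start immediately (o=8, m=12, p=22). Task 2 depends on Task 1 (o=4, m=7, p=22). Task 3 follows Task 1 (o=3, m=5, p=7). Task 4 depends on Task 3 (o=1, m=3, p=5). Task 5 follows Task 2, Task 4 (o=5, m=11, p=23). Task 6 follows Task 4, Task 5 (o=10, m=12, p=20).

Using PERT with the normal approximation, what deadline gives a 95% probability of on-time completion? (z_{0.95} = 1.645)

te_Task 1 = (8 + 4·12 + 22)/6 = 78/6 = 13; σ²_Task 1 = ((22−8)/6)² = 5.444
te_Task 2 = (4 + 4·7 + 22)/6 = 54/6 = 9; σ²_Task 2 = ((22−4)/6)² = 9.000
te_Task 3 = (3 + 4·5 + 7)/6 = 30/6 = 5; σ²_Task 3 = ((7−3)/6)² = 0.444
te_Task 4 = (1 + 4·3 + 5)/6 = 18/6 = 3; σ²_Task 4 = ((5−1)/6)² = 0.444
te_Task 5 = (5 + 4·11 + 23)/6 = 72/6 = 12; σ²_Task 5 = ((23−5)/6)² = 9.000
te_Task 6 = (10 + 4·12 + 20)/6 = 78/6 = 13; σ²_Task 6 = ((20−10)/6)² = 2.778

Forward pass:
ES_Task 1 = 0; EF_Task 1 = 13
ES_Task 2 = 13; EF_Task 2 = 13+9 = 22
ES_Task 3 = 13; EF_Task 3 = 13+5 = 18
ES_Task 4 = 18; EF_Task 4 = 18+3 = 21
ES_Task 5 = max(EF_Task 2=22, EF_Task 4=21) = 22; EF_Task 5 = 22+12 = 34
ES_Task 6 = max(EF_Task 4=21, EF_Task 5=34) = 34; EF_Task 6 = 34+13 = 47
Expected project duration μ = 47 days. Critical path: Task 1 → Task 2 → Task 5 → Task 6.

Variance along critical path = 5.444 + 9.000 + 9.000 + 2.778 = 26.222; σ = 5.121 days.
D = μ + z·σ = 47 + 1.645·5.121 = 55.4 days

55.4 days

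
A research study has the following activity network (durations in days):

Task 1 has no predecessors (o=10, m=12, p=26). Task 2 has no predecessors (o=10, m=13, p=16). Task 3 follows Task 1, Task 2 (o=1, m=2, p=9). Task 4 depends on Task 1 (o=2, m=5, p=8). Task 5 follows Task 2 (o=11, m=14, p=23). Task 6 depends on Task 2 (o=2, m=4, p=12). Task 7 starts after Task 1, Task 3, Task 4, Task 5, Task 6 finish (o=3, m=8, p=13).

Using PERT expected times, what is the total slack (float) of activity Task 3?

te_Task 1 = (10 + 4·12 + 26)/6 = 84/6 = 14
te_Task 2 = (10 + 4·13 + 16)/6 = 78/6 = 13
te_Task 3 = (1 + 4·2 + 9)/6 = 18/6 = 3
te_Task 4 = (2 + 4·5 + 8)/6 = 30/6 = 5
te_Task 5 = (11 + 4·14 + 23)/6 = 90/6 = 15
te_Task 6 = (2 + 4·4 + 12)/6 = 30/6 = 5
te_Task 7 = (3 + 4·8 + 13)/6 = 48/6 = 8

Forward pass:
ES_Task 1 = 0; EF_Task 1 = 14
ES_Task 2 = 0; EF_Task 2 = 13
ES_Task 3 = max(EF_Task 1=14, EF_Task 2=13) = 14; EF_Task 3 = 14+3 = 17
ES_Task 4 = 14; EF_Task 4 = 14+5 = 19
ES_Task 5 = 13; EF_Task 5 = 13+15 = 28
ES_Task 6 = 13; EF_Task 6 = 13+5 = 18
ES_Task 7 = max(EF_Task 1=14, EF_Task 3=17, EF_Task 4=19, EF_Task 5=28, EF_Task 6=18) = 28; EF_Task 7 = 28+8 = 36
Expected project duration μ = 36 days. Critical path: Task 2 → Task 5 → Task 7.

Backward pass:
LF_Task 7 = 36; LS_Task 7 = 36−8 = 28
LF_Task 6 = LS_Task 7 = 28; LS_Task 6 = 28−5 = 23
LF_Task 5 = LS_Task 7 = 28; LS_Task 5 = 28−15 = 13
LF_Task 4 = LS_Task 7 = 28; LS_Task 4 = 28−5 = 23
LF_Task 3 = LS_Task 7 = 28; LS_Task 3 = 28−3 = 25
LF_Task 2 = min(LS_Task 3=25, LS_Task 5=13, LS_Task 6=23) = 13; LS_Task 2 = 13−13 = 0
LF_Task 1 = min(LS_Task 3=25, LS_Task 4=23, LS_Task 7=28) = 23; LS_Task 1 = 23−14 = 9
Slack_Task 3 = LS_Task 3 − ES_Task 3 = 25 − 14 = 11

11 days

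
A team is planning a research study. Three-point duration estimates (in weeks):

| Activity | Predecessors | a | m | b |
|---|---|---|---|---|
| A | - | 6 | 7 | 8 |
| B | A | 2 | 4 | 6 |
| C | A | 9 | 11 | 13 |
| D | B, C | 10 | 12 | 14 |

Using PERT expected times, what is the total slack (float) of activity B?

te_A = (6 + 4·7 + 8)/6 = 42/6 = 7
te_B = (2 + 4·4 + 6)/6 = 24/6 = 4
te_C = (9 + 4·11 + 13)/6 = 66/6 = 11
te_D = (10 + 4·12 + 14)/6 = 72/6 = 12

Forward pass:
ES_A = 0; EF_A = 7
ES_B = 7; EF_B = 7+4 = 11
ES_C = 7; EF_C = 7+11 = 18
ES_D = max(EF_B=11, EF_C=18) = 18; EF_D = 18+12 = 30
Expected project duration μ = 30 weeks. Critical path: A → C → D.

Backward pass:
LF_D = 30; LS_D = 30−12 = 18
LF_C = LS_D = 18; LS_C = 18−11 = 7
LF_B = LS_D = 18; LS_B = 18−4 = 14
LF_A = min(LS_B=14, LS_C=7) = 7; LS_A = 7−7 = 0
Slack_B = LS_B − ES_B = 14 − 7 = 7

7 weeks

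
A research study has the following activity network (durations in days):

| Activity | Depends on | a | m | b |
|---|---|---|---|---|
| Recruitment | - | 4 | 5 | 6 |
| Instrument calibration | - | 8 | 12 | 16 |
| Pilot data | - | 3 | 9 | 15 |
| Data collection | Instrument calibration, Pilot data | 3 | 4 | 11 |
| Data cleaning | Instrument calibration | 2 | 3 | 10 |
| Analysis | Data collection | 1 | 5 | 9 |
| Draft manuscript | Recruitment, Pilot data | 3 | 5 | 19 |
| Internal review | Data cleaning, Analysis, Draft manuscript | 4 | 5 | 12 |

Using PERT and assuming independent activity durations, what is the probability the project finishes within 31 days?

0.870

te_Recruitment = (4 + 4·5 + 6)/6 = 30/6 = 5; σ²_Recruitment = ((6−4)/6)² = 0.111
te_Instrument calibration = (8 + 4·12 + 16)/6 = 72/6 = 12; σ²_Instrument calibration = ((16−8)/6)² = 1.778
te_Pilot data = (3 + 4·9 + 15)/6 = 54/6 = 9; σ²_Pilot data = ((15−3)/6)² = 4.000
te_Data collection = (3 + 4·4 + 11)/6 = 30/6 = 5; σ²_Data collection = ((11−3)/6)² = 1.778
te_Data cleaning = (2 + 4·3 + 10)/6 = 24/6 = 4; σ²_Data cleaning = ((10−2)/6)² = 1.778
te_Analysis = (1 + 4·5 + 9)/6 = 30/6 = 5; σ²_Analysis = ((9−1)/6)² = 1.778
te_Draft manuscript = (3 + 4·5 + 19)/6 = 42/6 = 7; σ²_Draft manuscript = ((19−3)/6)² = 7.111
te_Internal review = (4 + 4·5 + 12)/6 = 36/6 = 6; σ²_Internal review = ((12−4)/6)² = 1.778

Forward pass:
ES_Recruitment = 0; EF_Recruitment = 5
ES_Instrument calibration = 0; EF_Instrument calibration = 12
ES_Pilot data = 0; EF_Pilot data = 9
ES_Data collection = max(EF_Instrument calibration=12, EF_Pilot data=9) = 12; EF_Data collection = 12+5 = 17
ES_Data cleaning = 12; EF_Data cleaning = 12+4 = 16
ES_Analysis = 17; EF_Analysis = 17+5 = 22
ES_Draft manuscript = max(EF_Recruitment=5, EF_Pilot data=9) = 9; EF_Draft manuscript = 9+7 = 16
ES_Internal review = max(EF_Data cleaning=16, EF_Analysis=22, EF_Draft manuscript=16) = 22; EF_Internal review = 22+6 = 28
Expected project duration μ = 28 days. Critical path: Instrument calibration → Data collection → Analysis → Internal review.

Variance along critical path = 1.778 + 1.778 + 1.778 + 1.778 = 7.111; σ = √7.111 = 2.667 days.
Z = (31 − 28) / 2.667 = 1.125
P(T ≤ 31) = Φ(1.125) ≈ 0.870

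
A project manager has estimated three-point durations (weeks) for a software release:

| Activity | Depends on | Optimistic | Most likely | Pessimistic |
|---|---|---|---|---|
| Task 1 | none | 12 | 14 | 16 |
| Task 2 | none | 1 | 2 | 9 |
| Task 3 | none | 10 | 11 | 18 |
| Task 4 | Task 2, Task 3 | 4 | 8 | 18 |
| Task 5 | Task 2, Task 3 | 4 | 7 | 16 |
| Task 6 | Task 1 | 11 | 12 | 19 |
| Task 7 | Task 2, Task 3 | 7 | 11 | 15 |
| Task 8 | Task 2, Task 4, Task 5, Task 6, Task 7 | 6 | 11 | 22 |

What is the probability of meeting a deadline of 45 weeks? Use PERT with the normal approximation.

0.975

te_Task 1 = (12 + 4·14 + 16)/6 = 84/6 = 14; σ²_Task 1 = ((16−12)/6)² = 0.444
te_Task 2 = (1 + 4·2 + 9)/6 = 18/6 = 3; σ²_Task 2 = ((9−1)/6)² = 1.778
te_Task 3 = (10 + 4·11 + 18)/6 = 72/6 = 12; σ²_Task 3 = ((18−10)/6)² = 1.778
te_Task 4 = (4 + 4·8 + 18)/6 = 54/6 = 9; σ²_Task 4 = ((18−4)/6)² = 5.444
te_Task 5 = (4 + 4·7 + 16)/6 = 48/6 = 8; σ²_Task 5 = ((16−4)/6)² = 4.000
te_Task 6 = (11 + 4·12 + 19)/6 = 78/6 = 13; σ²_Task 6 = ((19−11)/6)² = 1.778
te_Task 7 = (7 + 4·11 + 15)/6 = 66/6 = 11; σ²_Task 7 = ((15−7)/6)² = 1.778
te_Task 8 = (6 + 4·11 + 22)/6 = 72/6 = 12; σ²_Task 8 = ((22−6)/6)² = 7.111

Forward pass:
ES_Task 1 = 0; EF_Task 1 = 14
ES_Task 2 = 0; EF_Task 2 = 3
ES_Task 3 = 0; EF_Task 3 = 12
ES_Task 4 = max(EF_Task 2=3, EF_Task 3=12) = 12; EF_Task 4 = 12+9 = 21
ES_Task 5 = max(EF_Task 2=3, EF_Task 3=12) = 12; EF_Task 5 = 12+8 = 20
ES_Task 6 = 14; EF_Task 6 = 14+13 = 27
ES_Task 7 = max(EF_Task 2=3, EF_Task 3=12) = 12; EF_Task 7 = 12+11 = 23
ES_Task 8 = max(EF_Task 2=3, EF_Task 4=21, EF_Task 5=20, EF_Task 6=27, EF_Task 7=23) = 27; EF_Task 8 = 27+12 = 39
Expected project duration μ = 39 weeks. Critical path: Task 1 → Task 6 → Task 8.

Variance along critical path = 0.444 + 1.778 + 7.111 = 9.333; σ = √9.333 = 3.055 weeks.
Z = (45 − 39) / 3.055 = 1.964
P(T ≤ 45) = Φ(1.964) ≈ 0.975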